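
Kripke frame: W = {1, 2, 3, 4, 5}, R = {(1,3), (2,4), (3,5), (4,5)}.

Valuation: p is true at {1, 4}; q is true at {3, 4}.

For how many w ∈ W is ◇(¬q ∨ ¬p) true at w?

3

1: successors {3}; ¬q ∨ ¬p there: 3:T. ✓
2: successors {4}; ¬q ∨ ¬p there: 4:F. ✗
3: successors {5}; ¬q ∨ ¬p there: 5:T. ✓
4: successors {5}; ¬q ∨ ¬p there: 5:T. ✓
5: no successors, so ◇(¬q ∨ ¬p) fails. ✗
Satisfying worlds: {1, 3, 4}.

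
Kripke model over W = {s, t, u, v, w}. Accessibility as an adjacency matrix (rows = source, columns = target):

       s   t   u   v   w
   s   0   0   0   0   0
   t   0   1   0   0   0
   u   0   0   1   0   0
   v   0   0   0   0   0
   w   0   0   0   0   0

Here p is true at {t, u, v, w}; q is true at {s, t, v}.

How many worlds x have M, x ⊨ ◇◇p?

2

s: no successors, so ◇◇p fails. ✗
t: successors {t}; ◇p there: t:T. ✓
u: successors {u}; ◇p there: u:T. ✓
v: no successors, so ◇◇p fails. ✗
w: no successors, so ◇◇p fails. ✗
Satisfying worlds: {t, u}.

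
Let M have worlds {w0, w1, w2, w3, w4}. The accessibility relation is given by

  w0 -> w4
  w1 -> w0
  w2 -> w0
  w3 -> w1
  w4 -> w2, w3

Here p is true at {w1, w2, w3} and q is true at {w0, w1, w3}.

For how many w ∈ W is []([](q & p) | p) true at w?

w0: successors {w4}; [](q & p) | p there: w4:F. ✗
w1: successors {w0}; [](q & p) | p there: w0:F. ✗
w2: successors {w0}; [](q & p) | p there: w0:F. ✗
w3: successors {w1}; [](q & p) | p there: w1:T. ✓
w4: successors {w2, w3}; [](q & p) | p there: w2:T, w3:T. ✓
Satisfying worlds: {w3, w4}.

2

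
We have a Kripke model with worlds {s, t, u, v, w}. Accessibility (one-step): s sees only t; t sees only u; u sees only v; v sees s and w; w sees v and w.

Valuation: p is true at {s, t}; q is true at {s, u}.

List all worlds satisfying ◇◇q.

{s, u, w}

s: successors {t}; ◇q there: t:T. ✓
t: successors {u}; ◇q there: u:F. ✗
u: successors {v}; ◇q there: v:T. ✓
v: successors {s, w}; ◇q there: s:F, w:F. ✗
w: successors {v, w}; ◇q there: v:T, w:F. ✓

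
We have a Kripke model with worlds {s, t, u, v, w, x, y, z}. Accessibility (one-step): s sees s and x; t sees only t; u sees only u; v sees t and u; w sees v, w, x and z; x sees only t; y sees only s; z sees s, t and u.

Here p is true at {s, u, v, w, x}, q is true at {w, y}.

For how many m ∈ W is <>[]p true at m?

s: successors {s, x}; []p there: s:T, x:F. ✓
t: successors {t}; []p there: t:F. ✗
u: successors {u}; []p there: u:T. ✓
v: successors {t, u}; []p there: t:F, u:T. ✓
w: successors {v, w, x, z}; []p there: v:F, w:F, x:F, z:F. ✗
x: successors {t}; []p there: t:F. ✗
y: successors {s}; []p there: s:T. ✓
z: successors {s, t, u}; []p there: s:T, t:F, u:T. ✓
Satisfying worlds: {s, u, v, y, z}.

5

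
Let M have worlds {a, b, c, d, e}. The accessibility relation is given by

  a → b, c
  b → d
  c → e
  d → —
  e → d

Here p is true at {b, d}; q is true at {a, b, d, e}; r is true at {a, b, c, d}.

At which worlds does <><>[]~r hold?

a: successors {b, c}; <>[]~r there: b:T, c:F. ✓
b: successors {d}; <>[]~r there: d:F. ✗
c: successors {e}; <>[]~r there: e:T. ✓
d: no successors, so <><>[]~r fails. ✗
e: successors {d}; <>[]~r there: d:F. ✗

{a, c}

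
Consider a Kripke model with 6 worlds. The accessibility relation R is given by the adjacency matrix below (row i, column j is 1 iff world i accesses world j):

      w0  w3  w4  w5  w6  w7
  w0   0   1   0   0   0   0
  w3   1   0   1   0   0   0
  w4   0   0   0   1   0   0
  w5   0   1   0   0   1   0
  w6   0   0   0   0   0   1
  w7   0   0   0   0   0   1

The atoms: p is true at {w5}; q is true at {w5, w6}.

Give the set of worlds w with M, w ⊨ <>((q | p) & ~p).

w0: successors {w3}; (q | p) & ~p there: w3:F. ✗
w3: successors {w0, w4}; (q | p) & ~p there: w0:F, w4:F. ✗
w4: successors {w5}; (q | p) & ~p there: w5:F. ✗
w5: successors {w3, w6}; (q | p) & ~p there: w3:F, w6:T. ✓
w6: successors {w7}; (q | p) & ~p there: w7:F. ✗
w7: successors {w7}; (q | p) & ~p there: w7:F. ✗

{w5}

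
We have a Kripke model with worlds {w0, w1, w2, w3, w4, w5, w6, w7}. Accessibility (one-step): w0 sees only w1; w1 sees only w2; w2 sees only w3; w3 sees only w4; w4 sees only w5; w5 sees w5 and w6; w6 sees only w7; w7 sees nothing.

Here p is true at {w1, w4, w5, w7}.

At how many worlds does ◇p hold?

w0: successors {w1}; p there: w1:T. ✓
w1: successors {w2}; p there: w2:F. ✗
w2: successors {w3}; p there: w3:F. ✗
w3: successors {w4}; p there: w4:T. ✓
w4: successors {w5}; p there: w5:T. ✓
w5: successors {w5, w6}; p there: w5:T, w6:F. ✓
w6: successors {w7}; p there: w7:T. ✓
w7: no successors, so ◇p fails. ✗
Satisfying worlds: {w0, w3, w4, w5, w6}.

5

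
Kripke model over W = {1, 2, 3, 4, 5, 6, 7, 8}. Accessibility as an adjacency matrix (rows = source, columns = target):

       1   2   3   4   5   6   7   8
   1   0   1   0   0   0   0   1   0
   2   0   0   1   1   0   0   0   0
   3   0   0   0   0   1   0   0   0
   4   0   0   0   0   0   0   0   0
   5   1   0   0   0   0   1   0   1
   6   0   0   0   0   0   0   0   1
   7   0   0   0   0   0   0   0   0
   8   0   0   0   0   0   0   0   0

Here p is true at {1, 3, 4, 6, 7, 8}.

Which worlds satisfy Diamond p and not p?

1: Diamond p is T, not p is F. ✗
2: Diamond p is T, not p is T. ✓
3: Diamond p is F, not p is F. ✗
4: Diamond p is F, not p is F. ✗
5: Diamond p is T, not p is T. ✓
6: Diamond p is T, not p is F. ✗
7: Diamond p is F, not p is F. ✗
8: Diamond p is F, not p is F. ✗

{2, 5}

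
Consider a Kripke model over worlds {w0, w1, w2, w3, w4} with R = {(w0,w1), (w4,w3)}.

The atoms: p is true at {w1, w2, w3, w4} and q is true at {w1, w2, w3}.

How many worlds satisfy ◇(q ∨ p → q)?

w0: successors {w1}; q ∨ p → q there: w1:T. ✓
w1: no successors, so ◇(q ∨ p → q) fails. ✗
w2: no successors, so ◇(q ∨ p → q) fails. ✗
w3: no successors, so ◇(q ∨ p → q) fails. ✗
w4: successors {w3}; q ∨ p → q there: w3:T. ✓
Satisfying worlds: {w0, w4}.

2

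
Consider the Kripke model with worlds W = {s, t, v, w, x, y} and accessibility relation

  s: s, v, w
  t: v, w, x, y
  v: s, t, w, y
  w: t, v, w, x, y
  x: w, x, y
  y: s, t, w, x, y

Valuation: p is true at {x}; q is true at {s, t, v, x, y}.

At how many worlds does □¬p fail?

s: successors {s, v, w}; ¬p there: s:T, v:T, w:T. ✓
t: successors {v, w, x, y}; ¬p there: v:T, w:T, x:F, y:T. ✗
v: successors {s, t, w, y}; ¬p there: s:T, t:T, w:T, y:T. ✓
w: successors {t, v, w, x, y}; ¬p there: t:T, v:T, w:T, x:F, y:T. ✗
x: successors {w, x, y}; ¬p there: w:T, x:F, y:T. ✗
y: successors {s, t, w, x, y}; ¬p there: s:T, t:T, w:T, x:F, y:T. ✗
Satisfying worlds: {s, v}.
So □¬p fails at the other 4 worlds.

4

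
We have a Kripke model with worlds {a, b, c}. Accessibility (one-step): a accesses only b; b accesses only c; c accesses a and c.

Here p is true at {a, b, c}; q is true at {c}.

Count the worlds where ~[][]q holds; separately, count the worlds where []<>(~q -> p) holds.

2 and 3

For ~[][]q:
a: [][]q is T. ✗
b: [][]q is F. ✓
c: [][]q is F. ✓
— 2 worlds.
For []<>(~q -> p):
a: successors {b}; <>(~q -> p) there: b:T. ✓
b: successors {c}; <>(~q -> p) there: c:T. ✓
c: successors {a, c}; <>(~q -> p) there: a:T, c:T. ✓
— 3 worlds.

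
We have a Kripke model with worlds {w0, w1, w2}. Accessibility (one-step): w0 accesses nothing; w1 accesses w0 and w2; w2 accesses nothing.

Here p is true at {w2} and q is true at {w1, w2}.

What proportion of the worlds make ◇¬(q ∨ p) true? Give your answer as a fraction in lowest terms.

w0: no successors, so ◇¬(q ∨ p) fails. ✗
w1: successors {w0, w2}; ¬(q ∨ p) there: w0:T, w2:F. ✓
w2: no successors, so ◇¬(q ∨ p) fails. ✗
That's 1 of 3 worlds, so 1/3.

1/3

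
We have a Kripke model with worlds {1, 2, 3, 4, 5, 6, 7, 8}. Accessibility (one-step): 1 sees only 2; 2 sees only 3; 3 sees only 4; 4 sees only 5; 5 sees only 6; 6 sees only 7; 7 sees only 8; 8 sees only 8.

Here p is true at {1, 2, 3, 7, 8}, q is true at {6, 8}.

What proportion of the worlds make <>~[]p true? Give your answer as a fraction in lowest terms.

1: successors {2}; ~[]p there: 2:F. ✗
2: successors {3}; ~[]p there: 3:T. ✓
3: successors {4}; ~[]p there: 4:T. ✓
4: successors {5}; ~[]p there: 5:T. ✓
5: successors {6}; ~[]p there: 6:F. ✗
6: successors {7}; ~[]p there: 7:F. ✗
7: successors {8}; ~[]p there: 8:F. ✗
8: successors {8}; ~[]p there: 8:F. ✗
That's 3 of 8 worlds, so 3/8.

3/8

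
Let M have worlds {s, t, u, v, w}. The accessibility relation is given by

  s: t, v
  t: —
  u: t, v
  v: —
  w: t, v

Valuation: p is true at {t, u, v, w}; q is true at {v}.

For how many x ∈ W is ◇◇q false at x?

5

s: successors {t, v}; ◇q there: t:F, v:F. ✗
t: no successors, so ◇◇q fails. ✗
u: successors {t, v}; ◇q there: t:F, v:F. ✗
v: no successors, so ◇◇q fails. ✗
w: successors {t, v}; ◇q there: t:F, v:F. ✗
Satisfying worlds: ∅.
So ◇◇q fails at the other 5 worlds.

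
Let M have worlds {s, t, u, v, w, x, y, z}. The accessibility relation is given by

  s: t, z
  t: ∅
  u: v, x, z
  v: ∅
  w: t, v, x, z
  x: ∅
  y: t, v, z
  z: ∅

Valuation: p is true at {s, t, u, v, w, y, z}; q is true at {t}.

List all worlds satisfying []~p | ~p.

{t, v, x, z}

s: []~p is F, ~p is F. ✗
t: []~p is T, ~p is F. ✓
u: []~p is F, ~p is F. ✗
v: []~p is T, ~p is F. ✓
w: []~p is F, ~p is F. ✗
x: []~p is T, ~p is T. ✓
y: []~p is F, ~p is F. ✗
z: []~p is T, ~p is F. ✓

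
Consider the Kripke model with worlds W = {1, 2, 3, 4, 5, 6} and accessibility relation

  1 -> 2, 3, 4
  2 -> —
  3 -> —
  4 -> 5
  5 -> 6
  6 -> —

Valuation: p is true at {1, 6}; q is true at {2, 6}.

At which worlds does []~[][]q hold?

1: successors {2, 3, 4}; ~[][]q there: 2:F, 3:F, 4:F. ✗
2: no successors, so []~[][]q holds vacuously. ✓
3: no successors, so []~[][]q holds vacuously. ✓
4: successors {5}; ~[][]q there: 5:F. ✗
5: successors {6}; ~[][]q there: 6:F. ✗
6: no successors, so []~[][]q holds vacuously. ✓

{2, 3, 6}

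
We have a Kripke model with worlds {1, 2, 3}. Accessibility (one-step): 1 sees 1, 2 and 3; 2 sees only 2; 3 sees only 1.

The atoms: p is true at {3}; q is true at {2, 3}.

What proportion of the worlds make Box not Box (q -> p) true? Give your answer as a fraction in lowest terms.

1: successors {1, 2, 3}; not Box (q -> p) there: 1:T, 2:T, 3:F. ✗
2: successors {2}; not Box (q -> p) there: 2:T. ✓
3: successors {1}; not Box (q -> p) there: 1:T. ✓
That's 2 of 3 worlds, so 2/3.

2/3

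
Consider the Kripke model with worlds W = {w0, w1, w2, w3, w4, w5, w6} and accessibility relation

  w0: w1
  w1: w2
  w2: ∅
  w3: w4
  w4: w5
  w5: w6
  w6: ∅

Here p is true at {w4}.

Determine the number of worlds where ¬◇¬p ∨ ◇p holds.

w0: ¬◇¬p is F, ◇p is F. ✗
w1: ¬◇¬p is F, ◇p is F. ✗
w2: ¬◇¬p is T, ◇p is F. ✓
w3: ¬◇¬p is T, ◇p is T. ✓
w4: ¬◇¬p is F, ◇p is F. ✗
w5: ¬◇¬p is F, ◇p is F. ✗
w6: ¬◇¬p is T, ◇p is F. ✓
Satisfying worlds: {w2, w3, w6}.

3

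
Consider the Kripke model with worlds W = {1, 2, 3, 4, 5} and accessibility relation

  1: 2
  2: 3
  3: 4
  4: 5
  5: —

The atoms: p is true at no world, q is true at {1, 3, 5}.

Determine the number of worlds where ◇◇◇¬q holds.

1: successors {2}; ◇◇¬q there: 2:T. ✓
2: successors {3}; ◇◇¬q there: 3:F. ✗
3: successors {4}; ◇◇¬q there: 4:F. ✗
4: successors {5}; ◇◇¬q there: 5:F. ✗
5: no successors, so ◇◇◇¬q fails. ✗
Satisfying worlds: {1}.

1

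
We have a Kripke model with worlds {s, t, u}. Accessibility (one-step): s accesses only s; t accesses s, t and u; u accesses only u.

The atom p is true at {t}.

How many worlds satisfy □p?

s: successors {s}; p there: s:F. ✗
t: successors {s, t, u}; p there: s:F, t:T, u:F. ✗
u: successors {u}; p there: u:F. ✗
Satisfying worlds: ∅.

0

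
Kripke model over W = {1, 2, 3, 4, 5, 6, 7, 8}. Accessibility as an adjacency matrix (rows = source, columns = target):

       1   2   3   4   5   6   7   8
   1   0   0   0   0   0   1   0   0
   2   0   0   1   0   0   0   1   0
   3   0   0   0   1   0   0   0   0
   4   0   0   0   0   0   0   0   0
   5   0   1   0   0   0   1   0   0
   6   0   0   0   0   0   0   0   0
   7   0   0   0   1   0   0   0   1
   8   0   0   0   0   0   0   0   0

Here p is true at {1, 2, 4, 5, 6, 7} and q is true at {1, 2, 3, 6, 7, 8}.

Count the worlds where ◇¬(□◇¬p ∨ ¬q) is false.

1: successors {6}; ¬(□◇¬p ∨ ¬q) there: 6:F. ✗
2: successors {3, 7}; ¬(□◇¬p ∨ ¬q) there: 3:T, 7:T. ✓
3: successors {4}; ¬(□◇¬p ∨ ¬q) there: 4:F. ✗
4: no successors, so ◇¬(□◇¬p ∨ ¬q) fails. ✗
5: successors {2, 6}; ¬(□◇¬p ∨ ¬q) there: 2:T, 6:F. ✓
6: no successors, so ◇¬(□◇¬p ∨ ¬q) fails. ✗
7: successors {4, 8}; ¬(□◇¬p ∨ ¬q) there: 4:F, 8:F. ✗
8: no successors, so ◇¬(□◇¬p ∨ ¬q) fails. ✗
Satisfying worlds: {2, 5}.
So ◇¬(□◇¬p ∨ ¬q) fails at the other 6 worlds.

6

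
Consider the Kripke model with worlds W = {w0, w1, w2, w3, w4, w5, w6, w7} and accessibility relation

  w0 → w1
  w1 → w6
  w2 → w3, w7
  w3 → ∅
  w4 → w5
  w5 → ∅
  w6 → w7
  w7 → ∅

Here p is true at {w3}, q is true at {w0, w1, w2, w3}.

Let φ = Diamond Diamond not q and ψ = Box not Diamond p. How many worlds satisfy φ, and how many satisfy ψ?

For Diamond Diamond not q:
w0: successors {w1}; Diamond not q there: w1:T. ✓
w1: successors {w6}; Diamond not q there: w6:T. ✓
w2: successors {w3, w7}; Diamond not q there: w3:F, w7:F. ✗
w3: no successors, so Diamond Diamond not q fails. ✗
w4: successors {w5}; Diamond not q there: w5:F. ✗
w5: no successors, so Diamond Diamond not q fails. ✗
w6: successors {w7}; Diamond not q there: w7:F. ✗
w7: no successors, so Diamond Diamond not q fails. ✗
— 2 worlds.
For Box not Diamond p:
w0: successors {w1}; not Diamond p there: w1:T. ✓
w1: successors {w6}; not Diamond p there: w6:T. ✓
w2: successors {w3, w7}; not Diamond p there: w3:T, w7:T. ✓
w3: no successors, so Box not Diamond p holds vacuously. ✓
w4: successors {w5}; not Diamond p there: w5:T. ✓
w5: no successors, so Box not Diamond p holds vacuously. ✓
w6: successors {w7}; not Diamond p there: w7:T. ✓
w7: no successors, so Box not Diamond p holds vacuously. ✓
— 8 worlds.

2 and 8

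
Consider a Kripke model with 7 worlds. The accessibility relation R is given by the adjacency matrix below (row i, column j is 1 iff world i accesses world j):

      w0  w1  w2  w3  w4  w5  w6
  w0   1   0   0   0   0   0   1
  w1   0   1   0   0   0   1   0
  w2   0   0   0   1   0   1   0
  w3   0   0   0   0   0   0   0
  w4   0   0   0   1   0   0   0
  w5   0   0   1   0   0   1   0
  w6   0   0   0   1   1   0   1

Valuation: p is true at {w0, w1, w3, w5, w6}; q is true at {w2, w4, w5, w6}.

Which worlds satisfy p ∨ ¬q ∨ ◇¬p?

{w0, w1, w3, w5, w6}

w0: p ∨ ¬q is T, ◇¬p is F. ✓
w1: p ∨ ¬q is T, ◇¬p is F. ✓
w2: p ∨ ¬q is F, ◇¬p is F. ✗
w3: p ∨ ¬q is T, ◇¬p is F. ✓
w4: p ∨ ¬q is F, ◇¬p is F. ✗
w5: p ∨ ¬q is T, ◇¬p is T. ✓
w6: p ∨ ¬q is T, ◇¬p is T. ✓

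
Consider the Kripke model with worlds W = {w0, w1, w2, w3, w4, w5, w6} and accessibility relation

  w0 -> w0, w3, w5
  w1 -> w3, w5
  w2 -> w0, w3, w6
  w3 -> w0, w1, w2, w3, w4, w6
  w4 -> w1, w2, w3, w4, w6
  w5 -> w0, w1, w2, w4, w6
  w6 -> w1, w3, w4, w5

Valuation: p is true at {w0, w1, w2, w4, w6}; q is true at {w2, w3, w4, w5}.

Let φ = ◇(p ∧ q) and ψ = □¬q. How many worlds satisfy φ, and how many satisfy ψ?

4 and 0

For ◇(p ∧ q):
w0: successors {w0, w3, w5}; p ∧ q there: w0:F, w3:F, w5:F. ✗
w1: successors {w3, w5}; p ∧ q there: w3:F, w5:F. ✗
w2: successors {w0, w3, w6}; p ∧ q there: w0:F, w3:F, w6:F. ✗
w3: successors {w0, w1, w2, w3, w4, w6}; p ∧ q there: w0:F, w1:F, w2:T, w3:F, w4:T, w6:F. ✓
w4: successors {w1, w2, w3, w4, w6}; p ∧ q there: w1:F, w2:T, w3:F, w4:T, w6:F. ✓
w5: successors {w0, w1, w2, w4, w6}; p ∧ q there: w0:F, w1:F, w2:T, w4:T, w6:F. ✓
w6: successors {w1, w3, w4, w5}; p ∧ q there: w1:F, w3:F, w4:T, w5:F. ✓
— 4 worlds.
For □¬q:
w0: successors {w0, w3, w5}; ¬q there: w0:T, w3:F, w5:F. ✗
w1: successors {w3, w5}; ¬q there: w3:F, w5:F. ✗
w2: successors {w0, w3, w6}; ¬q there: w0:T, w3:F, w6:T. ✗
w3: successors {w0, w1, w2, w3, w4, w6}; ¬q there: w0:T, w1:T, w2:F, w3:F, w4:F, w6:T. ✗
w4: successors {w1, w2, w3, w4, w6}; ¬q there: w1:T, w2:F, w3:F, w4:F, w6:T. ✗
w5: successors {w0, w1, w2, w4, w6}; ¬q there: w0:T, w1:T, w2:F, w4:F, w6:T. ✗
w6: successors {w1, w3, w4, w5}; ¬q there: w1:T, w3:F, w4:F, w5:F. ✗
— 0 worlds.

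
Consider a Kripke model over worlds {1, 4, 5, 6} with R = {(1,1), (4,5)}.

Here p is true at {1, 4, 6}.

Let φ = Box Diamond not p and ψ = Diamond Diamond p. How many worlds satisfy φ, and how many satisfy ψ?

2 and 1

For Box Diamond not p:
1: successors {1}; Diamond not p there: 1:F. ✗
4: successors {5}; Diamond not p there: 5:F. ✗
5: no successors, so Box Diamond not p holds vacuously. ✓
6: no successors, so Box Diamond not p holds vacuously. ✓
— 2 worlds.
For Diamond Diamond p:
1: successors {1}; Diamond p there: 1:T. ✓
4: successors {5}; Diamond p there: 5:F. ✗
5: no successors, so Diamond Diamond p fails. ✗
6: no successors, so Diamond Diamond p fails. ✗
— 1 world.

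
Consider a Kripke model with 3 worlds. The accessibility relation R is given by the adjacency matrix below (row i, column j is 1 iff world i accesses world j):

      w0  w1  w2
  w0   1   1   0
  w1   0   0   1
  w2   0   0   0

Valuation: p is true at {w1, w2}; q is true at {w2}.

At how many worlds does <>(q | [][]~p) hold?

2

w0: successors {w0, w1}; q | [][]~p there: w0:F, w1:T. ✓
w1: successors {w2}; q | [][]~p there: w2:T. ✓
w2: no successors, so <>(q | [][]~p) fails. ✗
Satisfying worlds: {w0, w1}.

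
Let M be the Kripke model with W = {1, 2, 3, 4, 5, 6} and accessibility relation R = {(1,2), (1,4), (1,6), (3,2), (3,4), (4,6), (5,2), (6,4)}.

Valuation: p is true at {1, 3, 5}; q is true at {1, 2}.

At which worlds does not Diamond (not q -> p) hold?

{2, 4, 6}

1: Diamond (not q -> p) is T. ✗
2: Diamond (not q -> p) is F. ✓
3: Diamond (not q -> p) is T. ✗
4: Diamond (not q -> p) is F. ✓
5: Diamond (not q -> p) is T. ✗
6: Diamond (not q -> p) is F. ✓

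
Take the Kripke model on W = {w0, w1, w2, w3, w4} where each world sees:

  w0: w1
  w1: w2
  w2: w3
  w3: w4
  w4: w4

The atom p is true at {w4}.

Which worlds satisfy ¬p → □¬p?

w0: ¬p is T, □¬p is T. ✓
w1: ¬p is T, □¬p is T. ✓
w2: ¬p is T, □¬p is T. ✓
w3: ¬p is T, □¬p is F. ✗
w4: ¬p is F, □¬p is F. ✓

{w0, w1, w2, w4}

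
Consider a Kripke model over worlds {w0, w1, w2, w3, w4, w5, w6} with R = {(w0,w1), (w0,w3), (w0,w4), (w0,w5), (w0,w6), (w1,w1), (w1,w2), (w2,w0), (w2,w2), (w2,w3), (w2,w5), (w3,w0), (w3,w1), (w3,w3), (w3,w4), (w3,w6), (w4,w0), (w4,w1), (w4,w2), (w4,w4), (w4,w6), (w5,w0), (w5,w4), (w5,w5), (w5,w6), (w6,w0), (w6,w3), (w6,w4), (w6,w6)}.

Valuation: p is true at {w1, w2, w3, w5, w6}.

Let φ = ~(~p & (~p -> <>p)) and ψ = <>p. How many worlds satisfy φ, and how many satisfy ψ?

5 and 7

For ~(~p & (~p -> <>p)):
w0: ~p & (~p -> <>p) is T. ✗
w1: ~p & (~p -> <>p) is F. ✓
w2: ~p & (~p -> <>p) is F. ✓
w3: ~p & (~p -> <>p) is F. ✓
w4: ~p & (~p -> <>p) is T. ✗
w5: ~p & (~p -> <>p) is F. ✓
w6: ~p & (~p -> <>p) is F. ✓
— 5 worlds.
For <>p:
w0: successors {w1, w3, w4, w5, w6}; p there: w1:T, w3:T, w4:F, w5:T, w6:T. ✓
w1: successors {w1, w2}; p there: w1:T, w2:T. ✓
w2: successors {w0, w2, w3, w5}; p there: w0:F, w2:T, w3:T, w5:T. ✓
w3: successors {w0, w1, w3, w4, w6}; p there: w0:F, w1:T, w3:T, w4:F, w6:T. ✓
w4: successors {w0, w1, w2, w4, w6}; p there: w0:F, w1:T, w2:T, w4:F, w6:T. ✓
w5: successors {w0, w4, w5, w6}; p there: w0:F, w4:F, w5:T, w6:T. ✓
w6: successors {w0, w3, w4, w6}; p there: w0:F, w3:T, w4:F, w6:T. ✓
— 7 worlds.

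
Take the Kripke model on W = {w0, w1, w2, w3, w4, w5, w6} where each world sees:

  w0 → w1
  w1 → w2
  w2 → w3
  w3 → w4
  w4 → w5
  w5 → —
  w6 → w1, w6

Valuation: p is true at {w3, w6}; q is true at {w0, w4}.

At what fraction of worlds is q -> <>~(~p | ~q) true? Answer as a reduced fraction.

5/7

w0: q is T, <>~(~p | ~q) is F. ✗
w1: q is F, <>~(~p | ~q) is F. ✓
w2: q is F, <>~(~p | ~q) is F. ✓
w3: q is F, <>~(~p | ~q) is F. ✓
w4: q is T, <>~(~p | ~q) is F. ✗
w5: q is F, <>~(~p | ~q) is F. ✓
w6: q is F, <>~(~p | ~q) is F. ✓
That's 5 of 7 worlds, so 5/7.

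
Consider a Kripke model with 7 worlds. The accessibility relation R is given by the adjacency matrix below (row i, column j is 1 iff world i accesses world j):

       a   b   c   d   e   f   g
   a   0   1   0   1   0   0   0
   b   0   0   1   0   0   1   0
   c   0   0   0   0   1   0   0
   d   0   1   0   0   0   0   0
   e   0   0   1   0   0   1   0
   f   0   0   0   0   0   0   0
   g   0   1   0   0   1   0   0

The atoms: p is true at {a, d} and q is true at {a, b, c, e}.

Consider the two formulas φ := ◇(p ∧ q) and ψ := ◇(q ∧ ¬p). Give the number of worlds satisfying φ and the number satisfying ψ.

For ◇(p ∧ q):
a: successors {b, d}; p ∧ q there: b:F, d:F. ✗
b: successors {c, f}; p ∧ q there: c:F, f:F. ✗
c: successors {e}; p ∧ q there: e:F. ✗
d: successors {b}; p ∧ q there: b:F. ✗
e: successors {c, f}; p ∧ q there: c:F, f:F. ✗
f: no successors, so ◇(p ∧ q) fails. ✗
g: successors {b, e}; p ∧ q there: b:F, e:F. ✗
— 0 worlds.
For ◇(q ∧ ¬p):
a: successors {b, d}; q ∧ ¬p there: b:T, d:F. ✓
b: successors {c, f}; q ∧ ¬p there: c:T, f:F. ✓
c: successors {e}; q ∧ ¬p there: e:T. ✓
d: successors {b}; q ∧ ¬p there: b:T. ✓
e: successors {c, f}; q ∧ ¬p there: c:T, f:F. ✓
f: no successors, so ◇(q ∧ ¬p) fails. ✗
g: successors {b, e}; q ∧ ¬p there: b:T, e:T. ✓
— 6 worlds.

0 and 6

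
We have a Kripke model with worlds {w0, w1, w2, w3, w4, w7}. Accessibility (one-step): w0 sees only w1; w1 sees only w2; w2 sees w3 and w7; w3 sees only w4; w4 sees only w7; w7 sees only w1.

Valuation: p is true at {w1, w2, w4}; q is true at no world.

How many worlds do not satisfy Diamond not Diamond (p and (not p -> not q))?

w0: successors {w1}; not Diamond (p and (not p -> not q)) there: w1:F. ✗
w1: successors {w2}; not Diamond (p and (not p -> not q)) there: w2:T. ✓
w2: successors {w3, w7}; not Diamond (p and (not p -> not q)) there: w3:F, w7:F. ✗
w3: successors {w4}; not Diamond (p and (not p -> not q)) there: w4:T. ✓
w4: successors {w7}; not Diamond (p and (not p -> not q)) there: w7:F. ✗
w7: successors {w1}; not Diamond (p and (not p -> not q)) there: w1:F. ✗
Satisfying worlds: {w1, w3}.
So Diamond not Diamond (p and (not p -> not q)) fails at the other 4 worlds.

4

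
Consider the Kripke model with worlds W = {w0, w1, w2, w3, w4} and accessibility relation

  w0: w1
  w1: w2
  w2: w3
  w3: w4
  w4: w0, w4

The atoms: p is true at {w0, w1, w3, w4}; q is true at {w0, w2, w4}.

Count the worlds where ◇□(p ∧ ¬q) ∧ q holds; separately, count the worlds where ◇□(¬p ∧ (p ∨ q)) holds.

For ◇□(p ∧ ¬q) ∧ q:
w0: ◇□(p ∧ ¬q) is F, q is T. ✗
w1: ◇□(p ∧ ¬q) is T, q is F. ✗
w2: ◇□(p ∧ ¬q) is F, q is T. ✗
w3: ◇□(p ∧ ¬q) is F, q is F. ✗
w4: ◇□(p ∧ ¬q) is T, q is T. ✓
— 1 world.
For ◇□(¬p ∧ (p ∨ q)):
w0: successors {w1}; □(¬p ∧ (p ∨ q)) there: w1:T. ✓
w1: successors {w2}; □(¬p ∧ (p ∨ q)) there: w2:F. ✗
w2: successors {w3}; □(¬p ∧ (p ∨ q)) there: w3:F. ✗
w3: successors {w4}; □(¬p ∧ (p ∨ q)) there: w4:F. ✗
w4: successors {w0, w4}; □(¬p ∧ (p ∨ q)) there: w0:F, w4:F. ✗
— 1 world.

1 and 1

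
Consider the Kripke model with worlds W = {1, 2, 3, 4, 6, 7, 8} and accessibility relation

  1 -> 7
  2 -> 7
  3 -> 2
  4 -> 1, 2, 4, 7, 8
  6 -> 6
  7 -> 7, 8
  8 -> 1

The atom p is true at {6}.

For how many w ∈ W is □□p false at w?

1: successors {7}; □p there: 7:F. ✗
2: successors {7}; □p there: 7:F. ✗
3: successors {2}; □p there: 2:F. ✗
4: successors {1, 2, 4, 7, 8}; □p there: 1:F, 2:F, 4:F, 7:F, 8:F. ✗
6: successors {6}; □p there: 6:T. ✓
7: successors {7, 8}; □p there: 7:F, 8:F. ✗
8: successors {1}; □p there: 1:F. ✗
Satisfying worlds: {6}.
So □□p fails at the other 6 worlds.

6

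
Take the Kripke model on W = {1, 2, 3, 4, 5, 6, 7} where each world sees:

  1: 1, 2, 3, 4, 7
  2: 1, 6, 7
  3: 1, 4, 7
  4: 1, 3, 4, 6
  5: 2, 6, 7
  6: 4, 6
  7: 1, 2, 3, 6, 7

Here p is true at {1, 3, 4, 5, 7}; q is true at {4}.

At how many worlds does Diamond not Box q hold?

1: successors {1, 2, 3, 4, 7}; not Box q there: 1:T, 2:T, 3:T, 4:T, 7:T. ✓
2: successors {1, 6, 7}; not Box q there: 1:T, 6:T, 7:T. ✓
3: successors {1, 4, 7}; not Box q there: 1:T, 4:T, 7:T. ✓
4: successors {1, 3, 4, 6}; not Box q there: 1:T, 3:T, 4:T, 6:T. ✓
5: successors {2, 6, 7}; not Box q there: 2:T, 6:T, 7:T. ✓
6: successors {4, 6}; not Box q there: 4:T, 6:T. ✓
7: successors {1, 2, 3, 6, 7}; not Box q there: 1:T, 2:T, 3:T, 6:T, 7:T. ✓
Satisfying worlds: {1, 2, 3, 4, 5, 6, 7}.

7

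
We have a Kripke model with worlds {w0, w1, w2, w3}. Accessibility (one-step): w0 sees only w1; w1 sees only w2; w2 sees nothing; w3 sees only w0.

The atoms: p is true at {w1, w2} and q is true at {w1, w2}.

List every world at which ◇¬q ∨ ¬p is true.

{w0, w3}

w0: ◇¬q is F, ¬p is T. ✓
w1: ◇¬q is F, ¬p is F. ✗
w2: ◇¬q is F, ¬p is F. ✗
w3: ◇¬q is T, ¬p is T. ✓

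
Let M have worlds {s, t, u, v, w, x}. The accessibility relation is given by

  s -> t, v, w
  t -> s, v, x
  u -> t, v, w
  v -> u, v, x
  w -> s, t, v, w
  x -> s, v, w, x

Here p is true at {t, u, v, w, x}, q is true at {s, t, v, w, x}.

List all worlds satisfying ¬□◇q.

s: □◇q is T. ✗
t: □◇q is T. ✗
u: □◇q is T. ✗
v: □◇q is T. ✗
w: □◇q is T. ✗
x: □◇q is T. ✗

∅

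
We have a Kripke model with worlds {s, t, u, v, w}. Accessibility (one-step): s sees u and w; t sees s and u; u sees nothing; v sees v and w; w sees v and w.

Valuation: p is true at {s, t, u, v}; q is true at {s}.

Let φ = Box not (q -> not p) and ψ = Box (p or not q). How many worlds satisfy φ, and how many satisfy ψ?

1 and 5

For Box not (q -> not p):
s: successors {u, w}; not (q -> not p) there: u:F, w:F. ✗
t: successors {s, u}; not (q -> not p) there: s:T, u:F. ✗
u: no successors, so Box not (q -> not p) holds vacuously. ✓
v: successors {v, w}; not (q -> not p) there: v:F, w:F. ✗
w: successors {v, w}; not (q -> not p) there: v:F, w:F. ✗
— 1 world.
For Box (p or not q):
s: successors {u, w}; p or not q there: u:T, w:T. ✓
t: successors {s, u}; p or not q there: s:T, u:T. ✓
u: no successors, so Box (p or not q) holds vacuously. ✓
v: successors {v, w}; p or not q there: v:T, w:T. ✓
w: successors {v, w}; p or not q there: v:T, w:T. ✓
— 5 worlds.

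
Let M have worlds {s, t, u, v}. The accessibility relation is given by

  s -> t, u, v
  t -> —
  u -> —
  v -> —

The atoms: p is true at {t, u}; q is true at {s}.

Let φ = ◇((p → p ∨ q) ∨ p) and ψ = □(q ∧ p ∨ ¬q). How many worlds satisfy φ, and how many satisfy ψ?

For ◇((p → p ∨ q) ∨ p):
s: successors {t, u, v}; (p → p ∨ q) ∨ p there: t:T, u:T, v:T. ✓
t: no successors, so ◇((p → p ∨ q) ∨ p) fails. ✗
u: no successors, so ◇((p → p ∨ q) ∨ p) fails. ✗
v: no successors, so ◇((p → p ∨ q) ∨ p) fails. ✗
— 1 world.
For □(q ∧ p ∨ ¬q):
s: successors {t, u, v}; q ∧ p ∨ ¬q there: t:T, u:T, v:T. ✓
t: no successors, so □(q ∧ p ∨ ¬q) holds vacuously. ✓
u: no successors, so □(q ∧ p ∨ ¬q) holds vacuously. ✓
v: no successors, so □(q ∧ p ∨ ¬q) holds vacuously. ✓
— 4 worlds.

1 and 4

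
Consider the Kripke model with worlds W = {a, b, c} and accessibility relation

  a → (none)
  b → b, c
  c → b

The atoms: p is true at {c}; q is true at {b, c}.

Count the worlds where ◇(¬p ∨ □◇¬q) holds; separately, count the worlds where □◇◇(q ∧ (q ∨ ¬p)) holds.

For ◇(¬p ∨ □◇¬q):
a: no successors, so ◇(¬p ∨ □◇¬q) fails. ✗
b: successors {b, c}; ¬p ∨ □◇¬q there: b:T, c:F. ✓
c: successors {b}; ¬p ∨ □◇¬q there: b:T. ✓
— 2 worlds.
For □◇◇(q ∧ (q ∨ ¬p)):
a: no successors, so □◇◇(q ∧ (q ∨ ¬p)) holds vacuously. ✓
b: successors {b, c}; ◇◇(q ∧ (q ∨ ¬p)) there: b:T, c:T. ✓
c: successors {b}; ◇◇(q ∧ (q ∨ ¬p)) there: b:T. ✓
— 3 worlds.

2 and 3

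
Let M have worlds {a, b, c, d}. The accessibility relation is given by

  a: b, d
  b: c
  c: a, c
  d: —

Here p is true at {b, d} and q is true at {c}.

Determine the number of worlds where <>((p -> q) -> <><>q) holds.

3

a: successors {b, d}; (p -> q) -> <><>q there: b:T, d:T. ✓
b: successors {c}; (p -> q) -> <><>q there: c:T. ✓
c: successors {a, c}; (p -> q) -> <><>q there: a:T, c:T. ✓
d: no successors, so <>((p -> q) -> <><>q) fails. ✗
Satisfying worlds: {a, b, c}.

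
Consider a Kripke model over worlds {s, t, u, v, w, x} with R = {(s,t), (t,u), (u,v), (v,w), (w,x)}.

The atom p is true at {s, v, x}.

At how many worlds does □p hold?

3

s: successors {t}; p there: t:F. ✗
t: successors {u}; p there: u:F. ✗
u: successors {v}; p there: v:T. ✓
v: successors {w}; p there: w:F. ✗
w: successors {x}; p there: x:T. ✓
x: no successors, so □p holds vacuously. ✓
Satisfying worlds: {u, w, x}.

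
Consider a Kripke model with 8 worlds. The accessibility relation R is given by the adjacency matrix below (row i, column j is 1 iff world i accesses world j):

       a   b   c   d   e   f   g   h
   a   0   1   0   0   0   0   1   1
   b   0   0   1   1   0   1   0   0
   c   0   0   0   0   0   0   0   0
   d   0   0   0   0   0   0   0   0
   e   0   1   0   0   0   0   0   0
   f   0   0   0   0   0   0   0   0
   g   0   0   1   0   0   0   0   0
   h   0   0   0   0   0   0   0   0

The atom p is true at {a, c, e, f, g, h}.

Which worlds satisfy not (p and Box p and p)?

a: p and Box p and p is F. ✓
b: p and Box p and p is F. ✓
c: p and Box p and p is T. ✗
d: p and Box p and p is F. ✓
e: p and Box p and p is F. ✓
f: p and Box p and p is T. ✗
g: p and Box p and p is T. ✗
h: p and Box p and p is T. ✗

{a, b, d, e}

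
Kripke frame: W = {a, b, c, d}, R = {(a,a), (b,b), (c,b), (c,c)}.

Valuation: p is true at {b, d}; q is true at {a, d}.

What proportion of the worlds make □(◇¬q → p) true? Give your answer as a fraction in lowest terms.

a: successors {a}; ◇¬q → p there: a:T. ✓
b: successors {b}; ◇¬q → p there: b:T. ✓
c: successors {b, c}; ◇¬q → p there: b:T, c:F. ✗
d: no successors, so □(◇¬q → p) holds vacuously. ✓
That's 3 of 4 worlds, so 3/4.

3/4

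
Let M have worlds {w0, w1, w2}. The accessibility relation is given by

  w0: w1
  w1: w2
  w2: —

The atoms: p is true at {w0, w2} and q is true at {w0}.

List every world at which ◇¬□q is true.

w0: successors {w1}; ¬□q there: w1:T. ✓
w1: successors {w2}; ¬□q there: w2:F. ✗
w2: no successors, so ◇¬□q fails. ✗

{w0}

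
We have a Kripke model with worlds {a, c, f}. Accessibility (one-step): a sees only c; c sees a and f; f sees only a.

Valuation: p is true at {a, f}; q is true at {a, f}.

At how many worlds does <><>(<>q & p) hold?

a: successors {c}; <>(<>q & p) there: c:T. ✓
c: successors {a, f}; <>(<>q & p) there: a:F, f:F. ✗
f: successors {a}; <>(<>q & p) there: a:F. ✗
Satisfying worlds: {a}.

1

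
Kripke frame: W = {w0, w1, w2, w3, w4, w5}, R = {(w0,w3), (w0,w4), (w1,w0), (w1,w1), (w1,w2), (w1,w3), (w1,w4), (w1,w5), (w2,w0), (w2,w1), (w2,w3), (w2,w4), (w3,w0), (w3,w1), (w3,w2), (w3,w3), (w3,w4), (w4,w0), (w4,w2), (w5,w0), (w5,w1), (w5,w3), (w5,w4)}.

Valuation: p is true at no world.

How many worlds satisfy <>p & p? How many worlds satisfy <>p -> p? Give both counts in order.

For <>p & p:
w0: <>p is F, p is F. ✗
w1: <>p is F, p is F. ✗
w2: <>p is F, p is F. ✗
w3: <>p is F, p is F. ✗
w4: <>p is F, p is F. ✗
w5: <>p is F, p is F. ✗
— 0 worlds.
For <>p -> p:
w0: <>p is F, p is F. ✓
w1: <>p is F, p is F. ✓
w2: <>p is F, p is F. ✓
w3: <>p is F, p is F. ✓
w4: <>p is F, p is F. ✓
w5: <>p is F, p is F. ✓
— 6 worlds.

0 and 6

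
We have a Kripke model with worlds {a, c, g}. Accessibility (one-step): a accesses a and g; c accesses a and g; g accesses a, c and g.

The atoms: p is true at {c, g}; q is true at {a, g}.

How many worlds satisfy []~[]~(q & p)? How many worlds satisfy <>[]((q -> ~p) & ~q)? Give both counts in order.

3 and 0

For []~[]~(q & p):
a: successors {a, g}; ~[]~(q & p) there: a:T, g:T. ✓
c: successors {a, g}; ~[]~(q & p) there: a:T, g:T. ✓
g: successors {a, c, g}; ~[]~(q & p) there: a:T, c:T, g:T. ✓
— 3 worlds.
For <>[]((q -> ~p) & ~q):
a: successors {a, g}; []((q -> ~p) & ~q) there: a:F, g:F. ✗
c: successors {a, g}; []((q -> ~p) & ~q) there: a:F, g:F. ✗
g: successors {a, c, g}; []((q -> ~p) & ~q) there: a:F, c:F, g:F. ✗
— 0 worlds.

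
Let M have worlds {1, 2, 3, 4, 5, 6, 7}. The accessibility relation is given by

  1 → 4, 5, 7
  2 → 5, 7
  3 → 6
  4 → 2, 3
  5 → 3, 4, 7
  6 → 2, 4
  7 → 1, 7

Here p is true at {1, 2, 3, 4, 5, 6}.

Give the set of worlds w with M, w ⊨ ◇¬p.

1: successors {4, 5, 7}; ¬p there: 4:F, 5:F, 7:T. ✓
2: successors {5, 7}; ¬p there: 5:F, 7:T. ✓
3: successors {6}; ¬p there: 6:F. ✗
4: successors {2, 3}; ¬p there: 2:F, 3:F. ✗
5: successors {3, 4, 7}; ¬p there: 3:F, 4:F, 7:T. ✓
6: successors {2, 4}; ¬p there: 2:F, 4:F. ✗
7: successors {1, 7}; ¬p there: 1:F, 7:T. ✓

{1, 2, 5, 7}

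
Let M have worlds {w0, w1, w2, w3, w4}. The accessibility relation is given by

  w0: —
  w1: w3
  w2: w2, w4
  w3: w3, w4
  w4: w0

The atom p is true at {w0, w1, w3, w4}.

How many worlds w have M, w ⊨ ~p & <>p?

w0: ~p is F, <>p is F. ✗
w1: ~p is F, <>p is T. ✗
w2: ~p is T, <>p is T. ✓
w3: ~p is F, <>p is T. ✗
w4: ~p is F, <>p is T. ✗
Satisfying worlds: {w2}.

1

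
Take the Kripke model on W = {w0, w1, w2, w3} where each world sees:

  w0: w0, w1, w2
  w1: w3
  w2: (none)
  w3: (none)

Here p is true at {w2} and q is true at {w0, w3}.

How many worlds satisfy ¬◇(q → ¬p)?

2

w0: ◇(q → ¬p) is T. ✗
w1: ◇(q → ¬p) is T. ✗
w2: ◇(q → ¬p) is F. ✓
w3: ◇(q → ¬p) is F. ✓
Satisfying worlds: {w2, w3}.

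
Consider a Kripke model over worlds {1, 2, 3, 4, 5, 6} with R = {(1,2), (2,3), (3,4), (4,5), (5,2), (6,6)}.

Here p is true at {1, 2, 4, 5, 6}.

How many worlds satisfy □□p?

1: successors {2}; □p there: 2:F. ✗
2: successors {3}; □p there: 3:T. ✓
3: successors {4}; □p there: 4:T. ✓
4: successors {5}; □p there: 5:T. ✓
5: successors {2}; □p there: 2:F. ✗
6: successors {6}; □p there: 6:T. ✓
Satisfying worlds: {2, 3, 4, 6}.

4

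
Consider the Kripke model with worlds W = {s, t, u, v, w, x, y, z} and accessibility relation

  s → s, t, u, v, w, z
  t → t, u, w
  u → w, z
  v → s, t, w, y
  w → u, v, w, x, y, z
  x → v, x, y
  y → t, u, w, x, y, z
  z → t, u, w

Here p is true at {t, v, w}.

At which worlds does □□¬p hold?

s: successors {s, t, u, v, w, z}; □¬p there: s:F, t:F, u:F, v:F, w:F, z:F. ✗
t: successors {t, u, w}; □¬p there: t:F, u:F, w:F. ✗
u: successors {w, z}; □¬p there: w:F, z:F. ✗
v: successors {s, t, w, y}; □¬p there: s:F, t:F, w:F, y:F. ✗
w: successors {u, v, w, x, y, z}; □¬p there: u:F, v:F, w:F, x:F, y:F, z:F. ✗
x: successors {v, x, y}; □¬p there: v:F, x:F, y:F. ✗
y: successors {t, u, w, x, y, z}; □¬p there: t:F, u:F, w:F, x:F, y:F, z:F. ✗
z: successors {t, u, w}; □¬p there: t:F, u:F, w:F. ✗

∅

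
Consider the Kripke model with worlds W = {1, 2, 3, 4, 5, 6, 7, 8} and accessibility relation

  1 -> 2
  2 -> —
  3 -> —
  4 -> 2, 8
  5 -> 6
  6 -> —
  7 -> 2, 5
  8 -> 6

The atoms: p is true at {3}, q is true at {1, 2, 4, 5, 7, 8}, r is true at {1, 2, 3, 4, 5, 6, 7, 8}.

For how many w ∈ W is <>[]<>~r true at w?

5

1: successors {2}; []<>~r there: 2:T. ✓
2: no successors, so <>[]<>~r fails. ✗
3: no successors, so <>[]<>~r fails. ✗
4: successors {2, 8}; []<>~r there: 2:T, 8:F. ✓
5: successors {6}; []<>~r there: 6:T. ✓
6: no successors, so <>[]<>~r fails. ✗
7: successors {2, 5}; []<>~r there: 2:T, 5:F. ✓
8: successors {6}; []<>~r there: 6:T. ✓
Satisfying worlds: {1, 4, 5, 7, 8}.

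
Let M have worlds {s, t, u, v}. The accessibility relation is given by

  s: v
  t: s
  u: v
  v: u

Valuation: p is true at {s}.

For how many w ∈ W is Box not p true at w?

3

s: successors {v}; not p there: v:T. ✓
t: successors {s}; not p there: s:F. ✗
u: successors {v}; not p there: v:T. ✓
v: successors {u}; not p there: u:T. ✓
Satisfying worlds: {s, u, v}.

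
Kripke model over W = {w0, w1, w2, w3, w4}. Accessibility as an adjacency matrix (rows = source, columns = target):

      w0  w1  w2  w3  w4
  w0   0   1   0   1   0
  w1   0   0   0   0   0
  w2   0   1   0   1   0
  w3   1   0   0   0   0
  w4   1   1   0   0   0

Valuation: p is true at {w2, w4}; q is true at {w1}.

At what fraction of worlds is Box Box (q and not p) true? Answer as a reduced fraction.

w0: successors {w1, w3}; Box (q and not p) there: w1:T, w3:F. ✗
w1: no successors, so Box Box (q and not p) holds vacuously. ✓
w2: successors {w1, w3}; Box (q and not p) there: w1:T, w3:F. ✗
w3: successors {w0}; Box (q and not p) there: w0:F. ✗
w4: successors {w0, w1}; Box (q and not p) there: w0:F, w1:T. ✗
That's 1 of 5 worlds, so 1/5.

1/5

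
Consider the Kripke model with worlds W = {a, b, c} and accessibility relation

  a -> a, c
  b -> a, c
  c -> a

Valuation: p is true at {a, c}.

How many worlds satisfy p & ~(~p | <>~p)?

a: p is T, ~(~p | <>~p) is T. ✓
b: p is F, ~(~p | <>~p) is F. ✗
c: p is T, ~(~p | <>~p) is T. ✓
Satisfying worlds: {a, c}.

2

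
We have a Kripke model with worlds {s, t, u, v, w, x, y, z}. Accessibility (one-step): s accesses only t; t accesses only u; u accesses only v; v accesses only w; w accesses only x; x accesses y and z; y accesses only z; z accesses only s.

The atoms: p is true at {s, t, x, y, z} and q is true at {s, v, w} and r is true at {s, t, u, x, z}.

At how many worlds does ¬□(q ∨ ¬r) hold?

s: □(q ∨ ¬r) is F. ✓
t: □(q ∨ ¬r) is F. ✓
u: □(q ∨ ¬r) is T. ✗
v: □(q ∨ ¬r) is T. ✗
w: □(q ∨ ¬r) is F. ✓
x: □(q ∨ ¬r) is F. ✓
y: □(q ∨ ¬r) is F. ✓
z: □(q ∨ ¬r) is T. ✗
Satisfying worlds: {s, t, w, x, y}.

5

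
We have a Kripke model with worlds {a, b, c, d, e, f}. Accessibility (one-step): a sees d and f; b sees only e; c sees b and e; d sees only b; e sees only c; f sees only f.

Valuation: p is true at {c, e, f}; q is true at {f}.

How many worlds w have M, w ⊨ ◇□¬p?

a: successors {d, f}; □¬p there: d:T, f:F. ✓
b: successors {e}; □¬p there: e:F. ✗
c: successors {b, e}; □¬p there: b:F, e:F. ✗
d: successors {b}; □¬p there: b:F. ✗
e: successors {c}; □¬p there: c:F. ✗
f: successors {f}; □¬p there: f:F. ✗
Satisfying worlds: {a}.

1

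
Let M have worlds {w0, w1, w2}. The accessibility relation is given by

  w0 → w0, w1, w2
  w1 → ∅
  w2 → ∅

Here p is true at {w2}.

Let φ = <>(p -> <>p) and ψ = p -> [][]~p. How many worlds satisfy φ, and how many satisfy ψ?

For <>(p -> <>p):
w0: successors {w0, w1, w2}; p -> <>p there: w0:T, w1:T, w2:F. ✓
w1: no successors, so <>(p -> <>p) fails. ✗
w2: no successors, so <>(p -> <>p) fails. ✗
— 1 world.
For p -> [][]~p:
w0: p is F, [][]~p is F. ✓
w1: p is F, [][]~p is T. ✓
w2: p is T, [][]~p is T. ✓
— 3 worlds.

1 and 3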